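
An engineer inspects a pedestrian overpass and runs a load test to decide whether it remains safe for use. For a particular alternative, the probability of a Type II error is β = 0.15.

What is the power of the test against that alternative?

0.85

Power = 1 − β = 1 − 0.15 = 0.85.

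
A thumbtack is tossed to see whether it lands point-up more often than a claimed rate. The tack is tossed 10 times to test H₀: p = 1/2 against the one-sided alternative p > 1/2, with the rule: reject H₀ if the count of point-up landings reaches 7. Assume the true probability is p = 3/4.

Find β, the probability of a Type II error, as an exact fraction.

Under the alternative p = 3/4, X ~ Binomial(10, 3/4); β is the probability the test does not reject, P(X < 7).
Equivalently, β = 1 − P(X ≥ 7) = 58753/262144.

58753/262144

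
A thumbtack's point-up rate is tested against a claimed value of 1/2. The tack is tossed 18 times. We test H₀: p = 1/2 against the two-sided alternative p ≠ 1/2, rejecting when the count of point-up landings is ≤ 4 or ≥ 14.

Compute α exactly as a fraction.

Under H₀, X ~ Binomial(18, 1/2); α is the probability of landing in either tail, P(X ≤ 4) + P(X ≥ 14).
The two tails are symmetric, so α = 2·(1 + 18 + 153 + 816 + 3060)/2^18 = 8096/262144 = 253/8192.

253/8192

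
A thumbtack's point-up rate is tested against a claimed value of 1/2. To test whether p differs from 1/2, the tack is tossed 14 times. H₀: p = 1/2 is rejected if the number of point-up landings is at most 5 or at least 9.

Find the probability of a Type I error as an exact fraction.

3473/8192

α = P(Y ≤ 5 or Y ≥ 9 | p = 1/2), Y ~ Binomial(14, 1/2).
Each tail has probability (1 + 14 + 91 + 364 + 1001 + 2002)/16384; doubling gives α = 6946/16384 = 3473/8192.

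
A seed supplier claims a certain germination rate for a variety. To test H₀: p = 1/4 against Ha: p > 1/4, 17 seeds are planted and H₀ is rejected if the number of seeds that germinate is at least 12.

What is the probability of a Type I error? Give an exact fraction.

Under H₀, Y ~ Binomial(17, 1/4), and α = P(Y ≥ 12).
Summing C(17,j)(1/4)^j(3/4)^{17−j} for j = 12,…,17 gives 429025/4294967296.

429025/4294967296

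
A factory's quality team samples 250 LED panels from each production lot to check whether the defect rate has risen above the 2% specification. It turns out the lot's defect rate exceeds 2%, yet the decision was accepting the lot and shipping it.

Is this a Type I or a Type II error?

The null hypothesis here is that the lot's defect rate is 2% (within specification).
'Accepting the lot and shipping it' corresponds to failing to reject H₀.
H₀ was not rejected but H₀ is false — a Type II error (false negative).

Type II error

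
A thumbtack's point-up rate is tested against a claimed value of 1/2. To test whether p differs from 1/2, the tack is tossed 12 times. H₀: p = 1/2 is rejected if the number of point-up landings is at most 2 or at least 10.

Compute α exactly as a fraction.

The significance level is the null-hypothesis probability of the rejection region {≤2} ∪ {≥10}.
Each tail has probability (1 + 12 + 66)/4096; doubling gives α = 158/4096 = 79/2048.

79/2048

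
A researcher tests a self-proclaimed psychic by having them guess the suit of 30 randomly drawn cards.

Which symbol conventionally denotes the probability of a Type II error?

β

P(Type II error) = P(fail to reject H₀ | H₀ false) = β.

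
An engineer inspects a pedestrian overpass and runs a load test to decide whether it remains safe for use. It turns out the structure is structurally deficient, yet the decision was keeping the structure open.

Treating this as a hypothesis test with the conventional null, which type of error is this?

The null hypothesis here is that the structure meets the required load capacity (safe).
'Keeping the structure open' corresponds to failing to reject H₀.
H₀ was not rejected but H₀ is false — a Type II error (false negative).

Type II error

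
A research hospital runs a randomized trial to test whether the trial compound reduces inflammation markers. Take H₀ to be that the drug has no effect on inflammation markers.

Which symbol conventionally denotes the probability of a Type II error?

β

P(Type II error) = P(fail to reject H₀ | H₀ false) = β.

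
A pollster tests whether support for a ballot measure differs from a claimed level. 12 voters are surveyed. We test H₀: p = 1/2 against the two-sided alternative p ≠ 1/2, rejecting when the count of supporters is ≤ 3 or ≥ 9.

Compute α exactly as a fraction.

α = P(S ≤ 3 or S ≥ 9 | p = 1/2), S ~ Binomial(12, 1/2).
The two tails are symmetric, so α = 2·(1 + 12 + 66 + 220)/2^12 = 598/4096 = 299/2048.

299/2048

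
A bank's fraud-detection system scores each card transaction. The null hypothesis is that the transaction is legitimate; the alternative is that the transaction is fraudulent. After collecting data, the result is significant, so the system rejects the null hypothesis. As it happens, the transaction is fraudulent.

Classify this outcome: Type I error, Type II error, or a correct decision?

The test rejected a false H₀ — the decision matches the true state.

Neither — the decision is correct.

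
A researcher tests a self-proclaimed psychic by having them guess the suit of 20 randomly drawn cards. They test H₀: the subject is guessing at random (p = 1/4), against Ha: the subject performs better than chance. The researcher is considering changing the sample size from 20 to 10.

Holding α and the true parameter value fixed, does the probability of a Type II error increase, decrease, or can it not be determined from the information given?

With less data the test statistic is noisier; under Ha, more outcomes land inside the acceptance region.

It increases.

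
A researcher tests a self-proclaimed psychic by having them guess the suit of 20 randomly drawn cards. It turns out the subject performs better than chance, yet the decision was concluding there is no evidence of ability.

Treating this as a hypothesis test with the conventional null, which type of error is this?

Type II error

The null hypothesis here is that the subject is guessing at random (p = 1/4).
'Concluding there is no evidence of ability' corresponds to failing to reject H₀.
H₀ was not rejected but H₀ is false — a Type II error (false negative).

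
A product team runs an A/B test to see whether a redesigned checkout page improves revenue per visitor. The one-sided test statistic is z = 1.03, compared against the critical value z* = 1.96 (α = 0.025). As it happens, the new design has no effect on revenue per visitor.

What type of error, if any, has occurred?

The conventional null hypothesis is that the new design has no effect on revenue per visitor.
Since z = 1.03 ≤ z* = 1.96, H₀ is not rejected.
H₀ is true (actually the new design has no effect on revenue per visitor).
The decision matches the true state — no error.

Neither — the decision is correct.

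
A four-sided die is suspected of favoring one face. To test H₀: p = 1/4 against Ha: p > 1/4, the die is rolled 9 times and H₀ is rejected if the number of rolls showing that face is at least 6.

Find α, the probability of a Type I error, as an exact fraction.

655/65536

α = P(reject H₀ | H₀ true) = P(S ≥ 6 | p = 1/4), with S ~ Binomial(9, 1/4).
P(S ≥ 6) = Σ_{j=6}^{9} C(9,j)·(1/4)^j·(3/4)^{9-j} = 655/65536.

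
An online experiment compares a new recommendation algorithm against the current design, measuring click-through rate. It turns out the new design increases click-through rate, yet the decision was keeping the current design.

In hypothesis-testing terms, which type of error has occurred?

Type II error

The null hypothesis here is that the new design has no effect on click-through rate.
'Keeping the current design' corresponds to failing to reject H₀.
H₀ was not rejected but H₀ is false — a Type II error (false negative).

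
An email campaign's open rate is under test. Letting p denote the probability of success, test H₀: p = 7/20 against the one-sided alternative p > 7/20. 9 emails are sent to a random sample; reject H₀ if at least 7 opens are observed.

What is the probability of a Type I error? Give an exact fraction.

715658867/64000000000

α = P(reject H₀ | H₀ true) = P(X ≥ 7 | p = 7/20), with X ~ Binomial(9, 7/20).
P(X ≥ 7) = Σ_{j=7}^{9} C(9,j)·(7/20)^j·(13/20)^{9-j} = 715658867/64000000000.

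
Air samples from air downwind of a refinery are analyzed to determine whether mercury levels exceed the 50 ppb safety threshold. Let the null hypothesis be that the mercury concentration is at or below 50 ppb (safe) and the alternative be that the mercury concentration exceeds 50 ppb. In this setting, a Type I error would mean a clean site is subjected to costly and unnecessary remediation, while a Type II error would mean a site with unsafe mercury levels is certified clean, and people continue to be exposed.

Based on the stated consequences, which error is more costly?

The Type II consequence (a site with unsafe mercury levels is certified clean, and people continue to be exposed) is more severe than the Type I consequence (a clean site is subjected to costly and unnecessary remediation).

Type II error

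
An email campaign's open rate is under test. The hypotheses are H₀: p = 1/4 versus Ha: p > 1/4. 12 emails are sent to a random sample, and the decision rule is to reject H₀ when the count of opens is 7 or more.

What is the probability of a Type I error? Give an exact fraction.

The Type I error probability is α = P(Y ≥ 7) computed under H₀, where Y ~ Binomial(12, 1/4).
Adding the binomial terms for j = 7 through 12 with p = 1/4 yields 119561/8388608.

119561/8388608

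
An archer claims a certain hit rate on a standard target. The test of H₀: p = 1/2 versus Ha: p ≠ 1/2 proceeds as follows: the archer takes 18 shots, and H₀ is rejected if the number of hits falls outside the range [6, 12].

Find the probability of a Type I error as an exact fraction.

1577/16384

The significance level is the null-hypothesis probability of the rejection region {≤5} ∪ {≥13}.
The two tails are symmetric, so α = 2·(1 + 18 + 153 + 816 + 3060 + 8568)/2^18 = 25232/262144 = 1577/16384.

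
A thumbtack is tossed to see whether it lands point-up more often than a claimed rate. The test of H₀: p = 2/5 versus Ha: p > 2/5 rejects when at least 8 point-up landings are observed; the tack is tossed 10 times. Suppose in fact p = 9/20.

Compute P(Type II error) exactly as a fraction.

Under the alternative p = 9/20, Y ~ Binomial(10, 9/20); β is the probability the test does not reject, P(Y < 8).
Summing C(10,j)·(9/20)^j·(11/20)^{10-j} for j = 0..7 gives 2489876891491/2560000000000.

2489876891491/2560000000000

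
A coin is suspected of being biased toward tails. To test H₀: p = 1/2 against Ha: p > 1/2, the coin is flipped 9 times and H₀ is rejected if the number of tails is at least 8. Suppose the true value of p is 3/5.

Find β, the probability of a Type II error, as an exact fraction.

Under the alternative p = 3/5, S ~ Binomial(9, 3/5); β is the probability the test does not reject, P(S < 8).
Adding the binomial probabilities P(S=0)+…+P(S=7) at p = 3/5 gives 1815344/1953125.

1815344/1953125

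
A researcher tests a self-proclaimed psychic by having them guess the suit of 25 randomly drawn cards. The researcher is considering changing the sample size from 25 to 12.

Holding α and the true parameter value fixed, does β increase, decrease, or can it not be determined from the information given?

It increases.

With less data the test statistic is noisier; under Ha, more outcomes land inside the acceptance region.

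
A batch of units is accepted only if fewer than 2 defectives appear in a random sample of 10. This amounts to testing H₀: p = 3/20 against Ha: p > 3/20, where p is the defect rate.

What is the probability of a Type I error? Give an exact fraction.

The significance level is the probability, assuming p = 3/20, of seeing 2 or more defectives in 10 draws.
α = 1 − P(S ≤ 1) = 1 − 5573630195359/10240000000000 = 4666369804641/10240000000000.

4666369804641/10240000000000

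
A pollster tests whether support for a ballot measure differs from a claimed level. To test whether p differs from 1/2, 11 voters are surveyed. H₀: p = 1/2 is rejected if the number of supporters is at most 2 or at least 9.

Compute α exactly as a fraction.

67/1024

Under H₀, X ~ Binomial(11, 1/2); α is the probability of landing in either tail, P(X ≤ 2) + P(X ≥ 9).
The two tails are symmetric, so α = 2·(1 + 11 + 55)/2^11 = 134/2048 = 67/1024.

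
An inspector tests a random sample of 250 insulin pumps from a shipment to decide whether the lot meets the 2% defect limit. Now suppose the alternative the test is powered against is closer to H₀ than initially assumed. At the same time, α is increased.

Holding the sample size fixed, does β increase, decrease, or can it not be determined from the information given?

Cannot be determined from the information given.

The first change alone would make β increase; the second alone would make β decrease. Which effect dominates depends on the magnitudes, which are not given.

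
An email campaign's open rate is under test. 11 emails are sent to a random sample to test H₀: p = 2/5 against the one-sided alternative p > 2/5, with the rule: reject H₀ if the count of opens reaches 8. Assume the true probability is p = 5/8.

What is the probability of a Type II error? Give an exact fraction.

A Type II error is failing to reject when Ha holds: with p = 5/8, β = P(Y ≤ 7).
Adding the binomial probabilities P(Y=0)+…+P(Y=7) at p = 5/8 gives 688976199/1073741824.

688976199/1073741824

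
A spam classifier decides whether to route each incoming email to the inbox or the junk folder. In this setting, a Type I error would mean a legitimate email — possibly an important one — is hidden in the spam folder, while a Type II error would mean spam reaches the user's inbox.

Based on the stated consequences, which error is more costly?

The Type I consequence (a legitimate email — possibly an important one — is hidden in the spam folder) is more severe than the Type II consequence (spam reaches the user's inbox).

Type I error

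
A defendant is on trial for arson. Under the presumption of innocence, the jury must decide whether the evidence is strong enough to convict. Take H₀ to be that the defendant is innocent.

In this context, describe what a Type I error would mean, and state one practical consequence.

A Type I error is rejecting H₀ when H₀ is true.
Here that means convicting the defendant when actually the defendant is innocent.

A Type I error would mean concluding that the defendant is guilty when in fact the defendant is innocent. Consequence: an innocent person is convicted and punished.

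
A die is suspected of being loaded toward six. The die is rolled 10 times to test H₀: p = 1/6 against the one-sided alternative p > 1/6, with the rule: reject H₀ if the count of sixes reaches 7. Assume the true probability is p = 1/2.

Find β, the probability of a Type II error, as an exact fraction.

β = P(fail to reject H₀ | Ha true) = P(Y ≤ 6 | p = 1/2), Y ~ Binomial(10, 1/2).
Adding the binomial probabilities P(Y=0)+…+P(Y=6) at p = 1/2 gives 53/64.

53/64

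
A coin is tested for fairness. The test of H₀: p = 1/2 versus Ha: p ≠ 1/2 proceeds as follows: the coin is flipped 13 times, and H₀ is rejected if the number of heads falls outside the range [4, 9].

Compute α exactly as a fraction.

189/2048

The significance level is the null-hypothesis probability of the rejection region {≤3} ∪ {≥10}.
By symmetry, α = 2·P(S ≤ 3) = 2·(1 + 13 + 78 + 286)/8192 = 756/8192 = 189/2048.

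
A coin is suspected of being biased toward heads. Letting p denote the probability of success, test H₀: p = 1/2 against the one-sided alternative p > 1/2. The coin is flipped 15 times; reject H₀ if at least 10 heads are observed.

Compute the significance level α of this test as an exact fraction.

The Type I error probability is α = P(K ≥ 10) computed under H₀, where K ~ Binomial(15, 1/2).
P(K ≥ 10) = [C(15,10) + C(15,11) + C(15,12) + C(15,13) + C(15,14) + C(15,15)] / 2^15 = (3003 + 1365 + 455 + 105 + 15 + 1) / 32768 = 4944/32768 = 309/2048.

309/2048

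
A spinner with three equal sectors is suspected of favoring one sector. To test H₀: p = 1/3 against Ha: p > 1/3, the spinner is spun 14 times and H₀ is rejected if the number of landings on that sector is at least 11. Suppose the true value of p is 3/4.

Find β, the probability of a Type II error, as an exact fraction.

A Type II error is failing to reject when Ha holds: with p = 3/4, β = P(S ≤ 10).
Equivalently, β = 1 − P(S ≥ 11) = 64244663/134217728.

64244663/134217728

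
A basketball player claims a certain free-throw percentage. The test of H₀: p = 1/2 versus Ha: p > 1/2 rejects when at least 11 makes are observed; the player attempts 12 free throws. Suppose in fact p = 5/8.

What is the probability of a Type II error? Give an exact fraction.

66717523611/68719476736

Under the alternative p = 5/8, X ~ Binomial(12, 5/8); β is the probability the test does not reject, P(X < 11).
Adding the binomial probabilities P(X=0)+…+P(X=10) at p = 5/8 gives 66717523611/68719476736.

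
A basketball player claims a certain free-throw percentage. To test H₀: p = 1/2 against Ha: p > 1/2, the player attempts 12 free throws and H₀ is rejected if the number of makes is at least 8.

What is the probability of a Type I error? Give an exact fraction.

397/2048

Under H₀, X ~ Binomial(12, 1/2), and α = P(X ≥ 8).
That's C(12,8) + C(12,9) + C(12,10) + C(12,11) + C(12,12) over 2^12, i.e. (495 + 220 + 66 + 12 + 1)/4096 = 794/4096 = 397/2048.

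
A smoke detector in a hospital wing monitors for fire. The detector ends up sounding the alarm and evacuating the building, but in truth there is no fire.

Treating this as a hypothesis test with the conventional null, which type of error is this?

The null hypothesis here is that there is no fire.
'Sounding the alarm and evacuating the building' corresponds to rejecting H₀.
H₀ was rejected but H₀ is true — a Type I error (false positive).

Type I error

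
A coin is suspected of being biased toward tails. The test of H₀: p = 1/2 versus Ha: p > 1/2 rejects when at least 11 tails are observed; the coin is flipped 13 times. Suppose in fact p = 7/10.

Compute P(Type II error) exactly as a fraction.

Under the alternative p = 7/10, X ~ Binomial(13, 7/10); β is the probability the test does not reject, P(X < 11).
Summing C(13,j)·(7/10)^j·(3/10)^{13-j} for j = 0..10 gives 7788298257/9765625000.

7788298257/9765625000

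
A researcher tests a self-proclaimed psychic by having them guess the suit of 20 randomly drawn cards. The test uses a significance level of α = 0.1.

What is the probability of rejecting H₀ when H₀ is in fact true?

The significance level α is, by definition, the probability of a Type I error — P(reject H₀ | H₀ true).

0.1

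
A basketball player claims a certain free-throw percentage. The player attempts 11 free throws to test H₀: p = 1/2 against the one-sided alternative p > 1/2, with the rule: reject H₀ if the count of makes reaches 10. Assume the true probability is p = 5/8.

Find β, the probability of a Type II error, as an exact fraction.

4109420421/4294967296

Under the alternative p = 5/8, X ~ Binomial(11, 5/8); β is the probability the test does not reject, P(X < 10).
Adding the binomial probabilities P(X=0)+…+P(X=9) at p = 5/8 gives 4109420421/4294967296.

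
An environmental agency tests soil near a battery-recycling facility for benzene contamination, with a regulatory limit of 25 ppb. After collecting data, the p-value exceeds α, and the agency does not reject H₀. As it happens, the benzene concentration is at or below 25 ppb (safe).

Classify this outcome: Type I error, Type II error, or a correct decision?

The conventional null hypothesis here is that the benzene concentration is at or below 25 ppb (safe).
The test retained a true H₀ — the decision matches the true state.

Neither — the decision is correct.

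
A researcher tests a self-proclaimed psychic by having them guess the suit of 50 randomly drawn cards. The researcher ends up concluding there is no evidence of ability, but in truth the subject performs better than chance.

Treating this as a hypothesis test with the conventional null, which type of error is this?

Type II error

The null hypothesis here is that the subject is guessing at random (p = 1/4).
'Concluding there is no evidence of ability' corresponds to failing to reject H₀.
H₀ was not rejected but H₀ is false — a Type II error (false negative).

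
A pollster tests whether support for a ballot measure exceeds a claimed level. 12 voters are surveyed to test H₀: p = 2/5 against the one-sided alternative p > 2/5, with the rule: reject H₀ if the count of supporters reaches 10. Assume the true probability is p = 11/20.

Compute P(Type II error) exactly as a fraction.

β = P(fail to reject H₀ | Ha true) = P(Y ≤ 9 | p = 11/20), Y ~ Binomial(12, 11/20).
Summing C(12,j)·(11/20)^j·(9/20)^{12-j} for j = 0..9 gives 784677287856069/819200000000000.

784677287856069/819200000000000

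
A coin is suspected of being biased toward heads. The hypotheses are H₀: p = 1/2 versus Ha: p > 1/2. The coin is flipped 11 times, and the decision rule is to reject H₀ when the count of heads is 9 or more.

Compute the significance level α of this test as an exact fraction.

Under H₀, Y ~ Binomial(11, 1/2), and α = P(Y ≥ 9).
That's C(11,9) + C(11,10) + C(11,11) over 2^11, i.e. (55 + 11 + 1)/2048 = 67/2048.

67/2048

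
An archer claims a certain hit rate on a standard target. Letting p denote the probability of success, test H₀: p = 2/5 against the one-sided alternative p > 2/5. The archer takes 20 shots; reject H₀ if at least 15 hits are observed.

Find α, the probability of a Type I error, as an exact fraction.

153686966272/95367431640625

α = P(reject H₀ | H₀ true) = P(X ≥ 15 | p = 2/5), with X ~ Binomial(20, 2/5).
Adding the binomial terms for j = 15 through 20 with p = 2/5 yields 153686966272/95367431640625.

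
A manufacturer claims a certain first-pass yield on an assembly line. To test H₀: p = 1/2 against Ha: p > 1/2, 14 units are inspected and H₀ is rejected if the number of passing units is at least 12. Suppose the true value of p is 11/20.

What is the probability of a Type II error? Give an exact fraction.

β = P(fail to reject H₀ | Ha true) = P(K ≤ 11 | p = 11/20), K ~ Binomial(14, 11/20).
Adding the binomial probabilities P(K=0)+…+P(K=11) at p = 11/20 gives 805268516435735481/819200000000000000.

805268516435735481/819200000000000000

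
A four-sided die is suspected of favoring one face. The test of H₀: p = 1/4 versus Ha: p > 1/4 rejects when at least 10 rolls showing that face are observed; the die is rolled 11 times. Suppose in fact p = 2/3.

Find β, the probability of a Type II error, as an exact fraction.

163835/177147

β = P(fail to reject H₀ | Ha true) = P(K ≤ 9 | p = 2/3), K ~ Binomial(11, 2/3).
Equivalently, β = 1 − P(K ≥ 10) = 163835/177147.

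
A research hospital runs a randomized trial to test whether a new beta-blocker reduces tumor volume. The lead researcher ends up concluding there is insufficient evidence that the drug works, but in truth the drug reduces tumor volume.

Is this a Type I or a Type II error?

The null hypothesis here is that the drug has no effect on tumor volume.
'Concluding there is insufficient evidence that the drug works' corresponds to failing to reject H₀.
H₀ was not rejected but H₀ is false — a Type II error (false negative).

Type II error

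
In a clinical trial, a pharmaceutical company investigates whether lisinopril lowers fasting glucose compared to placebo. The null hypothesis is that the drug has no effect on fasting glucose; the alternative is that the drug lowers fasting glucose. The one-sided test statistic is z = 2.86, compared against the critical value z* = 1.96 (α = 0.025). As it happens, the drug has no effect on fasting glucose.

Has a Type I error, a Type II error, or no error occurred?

Since z = 2.86 > z* = 1.96, H₀ is rejected.
H₀ is true (actually the drug has no effect on fasting glucose).
Rejecting a true H₀ is a Type I error.

Type I error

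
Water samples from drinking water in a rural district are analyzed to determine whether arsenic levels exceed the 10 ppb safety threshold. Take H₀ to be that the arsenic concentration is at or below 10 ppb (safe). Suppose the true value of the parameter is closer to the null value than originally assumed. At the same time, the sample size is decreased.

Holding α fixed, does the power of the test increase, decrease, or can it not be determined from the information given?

It decreases.

A smaller departure from H₀ means the test statistic under Ha is distributed closer to where it would be under H₀; rejection becomes less likely. A smaller sample increases the standard error, so the sampling distributions under H₀ and Ha overlap more. Both changes push β in the same direction.
Since power = 1 − β and β increases, power decreases.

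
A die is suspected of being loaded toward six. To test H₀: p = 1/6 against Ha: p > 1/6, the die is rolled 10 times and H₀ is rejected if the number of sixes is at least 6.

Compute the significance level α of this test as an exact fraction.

α = P(reject H₀ | H₀ true) = P(S ≥ 6 | p = 1/6), with S ~ Binomial(10, 1/6).
Summing C(10,j)(1/6)^j(5/6)^{10−j} for j = 6,…,10 gives 24571/10077696.

24571/10077696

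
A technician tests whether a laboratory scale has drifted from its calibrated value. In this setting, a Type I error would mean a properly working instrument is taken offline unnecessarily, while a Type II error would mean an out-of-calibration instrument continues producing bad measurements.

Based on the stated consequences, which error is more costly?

Type II error

The Type II consequence (an out-of-calibration instrument continues producing bad measurements) is more severe than the Type I consequence (a properly working instrument is taken offline unnecessarily).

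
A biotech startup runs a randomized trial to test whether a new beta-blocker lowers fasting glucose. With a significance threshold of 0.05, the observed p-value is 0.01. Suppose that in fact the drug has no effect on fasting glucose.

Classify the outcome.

The conventional null hypothesis is that the drug has no effect on fasting glucose.
Since p = 0.01 < α = 0.05, H₀ is rejected.
H₀ is true (actually the drug has no effect on fasting glucose).
Rejecting a true H₀ is a Type I error.

Type I error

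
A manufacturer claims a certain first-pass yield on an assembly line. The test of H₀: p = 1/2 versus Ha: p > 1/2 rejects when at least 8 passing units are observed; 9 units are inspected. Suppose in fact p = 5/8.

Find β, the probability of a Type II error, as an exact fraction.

Under the alternative p = 5/8, S ~ Binomial(9, 5/8); β is the probability the test does not reject, P(S < 8).
Equivalently, β = 1 − P(S ≥ 8) = 3803679/4194304.

3803679/4194304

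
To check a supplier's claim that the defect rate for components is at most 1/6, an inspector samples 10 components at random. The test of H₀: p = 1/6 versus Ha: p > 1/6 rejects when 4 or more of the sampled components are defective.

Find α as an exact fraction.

The significance level is the probability, assuming p = 1/6, of seeing 4 or more defectives in 10 draws.
α = 1 − P(K ≤ 3) = 1 − 390625/419904 = 29279/419904.

29279/419904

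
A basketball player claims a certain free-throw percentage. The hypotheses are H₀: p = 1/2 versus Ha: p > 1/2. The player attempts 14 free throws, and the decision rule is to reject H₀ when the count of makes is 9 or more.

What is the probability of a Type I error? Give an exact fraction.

α = P(reject H₀ | H₀ true) = P(S ≥ 9 | p = 1/2), with S ~ Binomial(14, 1/2).
P(S ≥ 9) = [C(14,9) + C(14,10) + C(14,11) + C(14,12) + C(14,13) + C(14,14)] / 2^14 = (2002 + 1001 + 364 + 91 + 14 + 1) / 16384 = 3473/16384.

3473/16384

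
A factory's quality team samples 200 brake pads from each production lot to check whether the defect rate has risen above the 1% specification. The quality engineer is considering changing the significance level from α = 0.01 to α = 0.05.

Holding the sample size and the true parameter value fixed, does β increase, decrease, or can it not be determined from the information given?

A larger α widens the rejection region, so when the alternative is true more outcomes lead to rejection — failing to reject becomes less likely.

It decreases.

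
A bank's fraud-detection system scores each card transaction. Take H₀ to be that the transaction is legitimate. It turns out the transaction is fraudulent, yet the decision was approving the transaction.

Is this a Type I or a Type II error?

Type II error

'Approving the transaction' corresponds to failing to reject H₀.
H₀ was not rejected but H₀ is false — a Type II error (false negative).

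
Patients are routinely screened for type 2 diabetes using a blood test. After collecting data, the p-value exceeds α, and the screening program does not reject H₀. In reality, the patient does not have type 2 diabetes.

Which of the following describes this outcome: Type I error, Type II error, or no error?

The conventional null hypothesis here is that the patient does not have type 2 diabetes.
The test retained a true H₀ — the decision matches the true state.

No error (correct decision).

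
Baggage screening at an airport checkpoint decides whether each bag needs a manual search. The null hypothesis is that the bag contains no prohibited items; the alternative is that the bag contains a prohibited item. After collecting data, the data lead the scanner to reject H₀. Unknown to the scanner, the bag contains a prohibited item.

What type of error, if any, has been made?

The test rejected a false H₀ — the decision matches the true state.

Neither — the decision is correct.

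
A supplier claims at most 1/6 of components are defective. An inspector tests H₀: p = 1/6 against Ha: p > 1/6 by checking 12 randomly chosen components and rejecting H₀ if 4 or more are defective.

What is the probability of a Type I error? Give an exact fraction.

90828487/725594112

The significance level is the probability, assuming p = 1/6, of seeing 4 or more defectives in 12 draws.
Computing the lower-tail complement: 1 − 634765625/725594112 = 90828487/725594112.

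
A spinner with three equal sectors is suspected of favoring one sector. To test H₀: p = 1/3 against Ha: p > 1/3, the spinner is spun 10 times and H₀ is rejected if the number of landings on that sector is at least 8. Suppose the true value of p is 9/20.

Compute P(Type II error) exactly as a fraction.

Under the alternative p = 9/20, Y ~ Binomial(10, 9/20); β is the probability the test does not reject, P(Y < 8).
Equivalently, β = 1 − P(Y ≥ 8) = 2489876891491/2560000000000.

2489876891491/2560000000000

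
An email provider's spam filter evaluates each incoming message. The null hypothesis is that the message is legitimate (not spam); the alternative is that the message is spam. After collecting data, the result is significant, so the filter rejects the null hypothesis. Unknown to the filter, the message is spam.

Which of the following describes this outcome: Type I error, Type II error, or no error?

The test rejected a false H₀ — the decision matches the true state.

No error (correct decision).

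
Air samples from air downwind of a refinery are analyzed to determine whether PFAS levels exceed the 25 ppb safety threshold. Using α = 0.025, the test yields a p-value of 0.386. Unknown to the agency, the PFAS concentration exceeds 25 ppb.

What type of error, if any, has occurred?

Type II error

The conventional null hypothesis is that the PFAS concentration is at or below 25 ppb (safe).
Since p = 0.386 ≥ α = 0.025, H₀ is not rejected.
H₀ is false (actually the PFAS concentration exceeds 25 ppb).
Failing to reject a false H₀ is a Type II error.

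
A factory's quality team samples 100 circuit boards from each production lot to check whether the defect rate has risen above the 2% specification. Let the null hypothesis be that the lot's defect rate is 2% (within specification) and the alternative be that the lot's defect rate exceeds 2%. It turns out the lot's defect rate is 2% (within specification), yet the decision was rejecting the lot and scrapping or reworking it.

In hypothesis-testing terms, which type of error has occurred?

'Rejecting the lot and scrapping or reworking it' corresponds to rejecting H₀.
H₀ was rejected but H₀ is true — a Type I error (false positive).

Type I error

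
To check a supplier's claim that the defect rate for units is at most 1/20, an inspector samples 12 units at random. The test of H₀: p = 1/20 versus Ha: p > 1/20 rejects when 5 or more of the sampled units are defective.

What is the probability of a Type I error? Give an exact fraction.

Under H₀, K ~ Binomial(12, 1/20); the Type I error rate is P(K ≥ 5).
α = 1 − P(K ≤ 4) = 1 − 409524655607633/409600000000000 = 75344392367/409600000000000.

75344392367/409600000000000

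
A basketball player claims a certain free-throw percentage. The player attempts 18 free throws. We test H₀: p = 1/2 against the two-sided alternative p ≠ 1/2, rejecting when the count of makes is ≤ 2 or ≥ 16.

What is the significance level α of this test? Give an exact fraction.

43/32768

α = P(X ≤ 2 or X ≥ 16 | p = 1/2), X ~ Binomial(18, 1/2).
By symmetry, α = 2·P(X ≤ 2) = 2·(1 + 18 + 153)/262144 = 344/262144 = 43/32768.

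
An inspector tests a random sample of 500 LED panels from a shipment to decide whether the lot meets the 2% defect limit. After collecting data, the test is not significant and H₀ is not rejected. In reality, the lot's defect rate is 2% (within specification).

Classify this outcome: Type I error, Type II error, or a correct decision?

The conventional null hypothesis here is that the lot's defect rate is 2% (within specification).
The test retained a true H₀ — the decision matches the true state.

Neither — the decision is correct.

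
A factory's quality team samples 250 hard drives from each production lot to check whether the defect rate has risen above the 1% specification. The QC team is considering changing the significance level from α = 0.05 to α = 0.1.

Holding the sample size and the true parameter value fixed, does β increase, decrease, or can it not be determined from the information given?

It decreases.

A larger α widens the rejection region, so when the alternative is true more outcomes lead to rejection — failing to reject becomes less likely.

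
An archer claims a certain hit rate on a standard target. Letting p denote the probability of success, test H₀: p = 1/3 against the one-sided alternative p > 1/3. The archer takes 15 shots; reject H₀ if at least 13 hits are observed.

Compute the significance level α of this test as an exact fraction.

451/14348907

α = P(reject H₀ | H₀ true) = P(S ≥ 13 | p = 1/3), with S ~ Binomial(15, 1/3).
Summing C(15,j)(1/3)^j(2/3)^{15−j} for j = 13,…,15 gives 451/14348907.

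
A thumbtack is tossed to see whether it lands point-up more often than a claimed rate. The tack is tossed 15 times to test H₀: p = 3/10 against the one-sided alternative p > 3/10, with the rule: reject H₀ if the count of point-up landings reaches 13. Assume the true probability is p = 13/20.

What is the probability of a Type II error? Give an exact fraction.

30745097163070342213/32768000000000000000

A Type II error is failing to reject when Ha holds: with p = 13/20, β = P(K ≤ 12).
Adding the binomial probabilities P(K=0)+…+P(K=12) at p = 13/20 gives 30745097163070342213/32768000000000000000.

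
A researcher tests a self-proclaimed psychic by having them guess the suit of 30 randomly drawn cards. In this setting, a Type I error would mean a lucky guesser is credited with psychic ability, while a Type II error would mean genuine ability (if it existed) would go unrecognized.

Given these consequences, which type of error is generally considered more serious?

Type I error

The Type I consequence (a lucky guesser is credited with psychic ability) is more severe than the Type II consequence (genuine ability (if it existed) would go unrecognized).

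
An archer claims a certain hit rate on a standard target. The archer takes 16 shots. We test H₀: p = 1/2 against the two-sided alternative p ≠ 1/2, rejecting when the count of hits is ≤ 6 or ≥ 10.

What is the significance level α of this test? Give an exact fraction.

14893/32768

Under H₀, Y ~ Binomial(16, 1/2); α is the probability of landing in either tail, P(Y ≤ 6) + P(Y ≥ 10).
Each tail has probability (1 + 16 + 120 + 560 + 1820 + 4368 + 8008)/65536; doubling gives α = 29786/65536 = 14893/32768.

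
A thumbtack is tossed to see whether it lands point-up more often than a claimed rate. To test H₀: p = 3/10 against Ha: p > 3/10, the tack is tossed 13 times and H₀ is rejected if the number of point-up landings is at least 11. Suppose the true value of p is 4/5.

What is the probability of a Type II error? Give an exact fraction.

608334741/1220703125

Under the alternative p = 4/5, S ~ Binomial(13, 4/5); β is the probability the test does not reject, P(S < 11).
Equivalently, β = 1 − P(S ≥ 11) = 608334741/1220703125.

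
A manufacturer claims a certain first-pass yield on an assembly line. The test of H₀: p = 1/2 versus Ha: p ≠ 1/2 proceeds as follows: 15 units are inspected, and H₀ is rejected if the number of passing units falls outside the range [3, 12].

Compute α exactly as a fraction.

α = P(K ≤ 2 or K ≥ 13 | p = 1/2), K ~ Binomial(15, 1/2).
By symmetry, α = 2·P(K ≤ 2) = 2·(1 + 15 + 105)/32768 = 242/32768 = 121/16384.

121/16384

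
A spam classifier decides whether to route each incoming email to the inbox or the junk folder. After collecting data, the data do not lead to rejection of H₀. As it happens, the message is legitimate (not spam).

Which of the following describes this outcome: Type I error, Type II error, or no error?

The conventional null hypothesis here is that the message is legitimate (not spam).
The test retained a true H₀ — the decision matches the true state.

No error — this is a correct decision.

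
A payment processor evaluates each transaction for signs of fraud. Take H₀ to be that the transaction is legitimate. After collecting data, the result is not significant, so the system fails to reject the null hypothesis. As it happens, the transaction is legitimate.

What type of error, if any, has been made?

The test retained a true H₀ — the decision matches the true state.

Neither — the decision is correct.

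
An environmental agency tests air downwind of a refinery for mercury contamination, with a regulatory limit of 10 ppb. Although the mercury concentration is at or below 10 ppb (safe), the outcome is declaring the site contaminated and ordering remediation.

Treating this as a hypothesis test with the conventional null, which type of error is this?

Type I error

The null hypothesis here is that the mercury concentration is at or below 10 ppb (safe).
'Declaring the site contaminated and ordering remediation' corresponds to rejecting H₀.
H₀ was rejected but H₀ is true — a Type I error (false positive).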